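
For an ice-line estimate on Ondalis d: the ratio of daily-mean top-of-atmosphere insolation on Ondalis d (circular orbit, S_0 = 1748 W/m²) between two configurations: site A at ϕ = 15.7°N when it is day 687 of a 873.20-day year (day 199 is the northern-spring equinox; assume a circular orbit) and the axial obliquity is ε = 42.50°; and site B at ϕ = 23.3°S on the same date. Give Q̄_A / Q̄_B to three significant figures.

Q̄_A / Q̄_B ≈ 0.794

— Configuration A (ϕ=+15.7°):
Solar longitude: L_s = 360° × (687 − 199)/873.20 = 201.191°.
sin δ = sin 42.50° × sin 201.191° = -0.24421, so δ = -14.135°.
cos h₀ = −tan(+15.7°) tan(-14.135°) = 0.0708, h₀ = 1.4999 rad.
Bracket: h₀ sin ϕ sin δ + cos ϕ cos δ sin h₀ = 1.4999×0.27060×-0.24421 + 0.96269×0.96972×0.99749 = -0.099118 + 0.931197 = 0.832079.
Q̄ = (S_0/π) × [bracket] = (1748/π) × 0.832079 = 462.97 W/m².
— Configuration B (ϕ=-23.3°):
cos h₀ = −tan(-23.3°) tan(-14.135°) = -0.1085, h₀ = 1.6795 rad.
Bracket: h₀ sin ϕ sin δ + cos ϕ cos δ sin h₀ = 1.6795×-0.39555×-0.24421 + 0.91845×0.96972×0.99410 = 0.162235 + 0.885385 = 1.047620.
Q̄ = (S_0/π) × [bracket] = (1748/π) × 1.047620 = 582.90 W/m².
Ratio Q̄_A / Q̄_B = 462.97 / 582.90 = 0.7943.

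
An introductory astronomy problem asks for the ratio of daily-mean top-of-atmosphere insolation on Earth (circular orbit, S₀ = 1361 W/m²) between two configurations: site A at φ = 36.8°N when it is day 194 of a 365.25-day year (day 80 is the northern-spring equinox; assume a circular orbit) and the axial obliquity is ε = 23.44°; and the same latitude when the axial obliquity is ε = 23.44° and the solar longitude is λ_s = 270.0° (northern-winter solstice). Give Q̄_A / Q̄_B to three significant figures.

— Configuration A (φ=+36.8°):
Solar longitude: λ_s = 360° × (194 − 80)/365.25 = 112.361°.
sin δ = sin 23.44° × sin 112.361° = 0.36788, so δ = +21.585°.
cos H₀ = −tan(+36.8°) tan(+21.585°) = -0.2960, H₀ = 1.8713 rad.
Bracket: H₀ sin φ sin δ + cos φ cos δ sin H₀ = 1.8713×0.59902×0.36788 + 0.80073×0.92987×0.95520 = 0.412374 + 0.711218 = 1.123592.
Q̄ = (S₀/π) × [bracket] = (1361/π) × 1.123592 = 486.76 W/m².
— Configuration B (φ=+36.8°):
Solar declination: sin δ = sin ε · sin λ_s = sin 23.44° × sin 270.0° = -0.39779, so δ = -23.440°.
cos H₀ = −tan(+36.8°) tan(-23.440°) = 0.3244, H₀ = 1.2405 rad.
Bracket: H₀ sin φ sin δ + cos φ cos δ sin H₀ = 1.2405×0.59902×-0.39779 + 0.80073×0.91748×0.94594 = -0.295592 + 0.694938 = 0.399346.
Q̄ = (S₀/π) × [bracket] = (1361/π) × 0.399346 = 173.00 W/m².
Ratio Q̄_A / Q̄_B = 486.76 / 173.00 = 2.814.

Q̄_A / Q̄_B ≈ 2.81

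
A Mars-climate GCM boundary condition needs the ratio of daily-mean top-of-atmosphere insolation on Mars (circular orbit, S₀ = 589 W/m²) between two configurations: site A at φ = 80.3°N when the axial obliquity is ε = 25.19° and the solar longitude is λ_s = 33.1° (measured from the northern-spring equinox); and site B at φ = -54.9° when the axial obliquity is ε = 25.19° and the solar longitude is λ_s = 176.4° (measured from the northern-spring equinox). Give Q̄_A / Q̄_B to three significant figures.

Q̄_A / Q̄_B ≈ 1.33

— Configuration A (φ=+80.3°):
Solar declination: sin δ = sin ε · sin λ_s = sin 25.19° × sin 33.1° = 0.23243, so δ = +13.440°.
cos H₀ = −tan(+80.3°) tan(+13.440°) = -1.3981 ≤ −1 ⇒ polar day, H₀ = π.
Bracket: H₀ sin φ sin δ + cos φ cos δ sin H₀ = 3.1416×0.98570×0.23243 + 0.16849×0.97261×0.00000 = 0.719760 + 0.000000 = 0.719760.
Q̄ = (S₀/π) × [bracket] = (589/π) × 0.719760 = 134.94 W/m².
— Configuration B (φ=-54.9°):
Solar declination: sin δ = sin ε · sin λ_s = sin 25.19° × sin 176.4° = 0.02672, so δ = +1.531°.
cos H₀ = −tan(-54.9°) tan(+1.531°) = 0.0380, H₀ = 1.5327 rad.
Bracket: H₀ sin φ sin δ + cos φ cos δ sin H₀ = 1.5327×-0.81815×0.02672 + 0.57501×0.99964×0.99928 = -0.033506 + 0.574389 = 0.540883.
Q̄ = (S₀/π) × [bracket] = (589/π) × 0.540883 = 101.41 W/m².
Ratio Q̄_A / Q̄_B = 134.94 / 101.41 = 1.331.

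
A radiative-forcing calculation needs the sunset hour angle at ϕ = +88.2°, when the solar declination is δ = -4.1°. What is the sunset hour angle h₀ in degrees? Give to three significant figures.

h₀ = 0.00°

cos h₀ = −tan ϕ · tan δ = 2.2809 ≥ 1, so the Sun never rises (polar night) and h₀ = 0.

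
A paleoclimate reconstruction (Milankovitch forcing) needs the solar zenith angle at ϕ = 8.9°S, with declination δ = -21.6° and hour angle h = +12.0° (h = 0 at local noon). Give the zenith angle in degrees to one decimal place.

cos θ_z = sin ϕ sin δ + cos ϕ cos δ cos h = 0.056953 + 0.898509 = 0.955462.
θ_z = arccos(0.955462) = 17.2°.

θ_z = 17.2°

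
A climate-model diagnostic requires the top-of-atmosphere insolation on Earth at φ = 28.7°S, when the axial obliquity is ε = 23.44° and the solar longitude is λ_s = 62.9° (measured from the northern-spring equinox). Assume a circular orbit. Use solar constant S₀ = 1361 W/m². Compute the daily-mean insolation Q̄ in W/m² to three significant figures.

Q̄ ≈ 247 W/m²

Solar declination: sin δ = sin ε · sin λ_s = sin 23.44° × sin 62.9° = 0.35412, so δ = +20.739°.
cos H₀ = −tan(-28.7°) tan(+20.739°) = 0.2073, H₀ = 1.3620 rad.
Bracket: H₀ sin φ sin δ + cos φ cos δ sin H₀ = 1.3620×-0.48022×0.35412 + 0.87715×0.93520×0.97828 = -0.231616 + 0.802494 = 0.570878.
Q̄ = (S₀/π) × [bracket] = (1361/π) × 0.570878 = 247.3 W/m².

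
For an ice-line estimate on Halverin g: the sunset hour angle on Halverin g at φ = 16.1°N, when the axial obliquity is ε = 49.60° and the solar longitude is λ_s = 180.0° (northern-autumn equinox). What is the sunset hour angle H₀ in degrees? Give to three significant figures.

H₀ = 90.0°

Solar declination: sin δ = sin ε · sin λ_s = sin 49.60° × sin 180.0° = 0.00000, so δ = +0.000°.
cos H₀ = −tan φ · tan δ = −tan(+16.1°) × tan(+0.000°) = -0.0000, so H₀ = 1.5708 rad = 90.00°.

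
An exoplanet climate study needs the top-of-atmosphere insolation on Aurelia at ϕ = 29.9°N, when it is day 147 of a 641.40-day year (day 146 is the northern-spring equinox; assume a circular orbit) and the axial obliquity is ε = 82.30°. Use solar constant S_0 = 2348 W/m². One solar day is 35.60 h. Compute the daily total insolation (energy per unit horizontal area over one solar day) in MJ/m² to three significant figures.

83.8 MJ/m²

Solar longitude: L_s = 360° × (147 − 146)/641.40 = 0.561°.
sin δ = sin 82.30° × sin 0.561° = 0.00971, so δ = +0.556°.
cos h₀ = −tan(+29.9°) tan(+0.556°) = -0.0056, h₀ = 1.5764 rad.
Bracket: h₀ sin ϕ sin δ + cos ϕ cos δ sin h₀ = 1.5764×0.49849×0.00971 + 0.86690×0.99995×0.99998 = 0.007630 + 0.866839 = 0.874469.
Q̄ = (S_0/π) × [bracket] = (2348/π) × 0.874469 = 653.57 W/m².
Daily total = Q̄ × 35.60 h × 3600 s/h = 653.57 × 35.60 × 3600 / 10⁶ = 83.76 MJ/m².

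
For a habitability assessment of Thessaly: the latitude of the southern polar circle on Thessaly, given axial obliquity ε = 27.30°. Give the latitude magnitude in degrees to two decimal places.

The polar circle is the lowest latitude that experiences at least one full rotation of continuous darkness at the northern-summer solstice; it lies at |ϕ| = 90° − ε = 90° − 27.30° = 62.70°.

62.70°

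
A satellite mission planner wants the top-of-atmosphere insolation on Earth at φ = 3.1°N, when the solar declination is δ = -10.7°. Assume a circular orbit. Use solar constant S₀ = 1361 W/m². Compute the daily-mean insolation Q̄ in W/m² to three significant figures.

cos H₀ = −tan(+3.1°) tan(-10.700°) = 0.0102, H₀ = 1.5606 rad.
Bracket: H₀ sin φ sin δ + cos φ cos δ sin H₀ = 1.5606×0.05408×-0.18567 + 0.99854×0.98261×0.99995 = -0.015670 + 0.981126 = 0.965456.
Q̄ = (S₀/π) × [bracket] = (1361/π) × 0.965456 = 418.3 W/m².

Q̄ ≈ 418 W/m²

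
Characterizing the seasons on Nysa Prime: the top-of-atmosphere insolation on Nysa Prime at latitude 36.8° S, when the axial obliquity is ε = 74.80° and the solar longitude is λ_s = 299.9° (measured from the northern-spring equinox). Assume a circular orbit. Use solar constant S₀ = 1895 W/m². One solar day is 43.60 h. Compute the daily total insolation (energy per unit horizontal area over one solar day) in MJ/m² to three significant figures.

149 MJ/m²

Solar declination: sin δ = sin ε · sin λ_s = sin 74.80° × sin 299.9° = -0.83657, so δ = -56.780°.
cos H₀ = −tan(-36.8°) tan(-56.780°) = -1.1423 ≤ −1 ⇒ polar day, H₀ = π.
Bracket: H₀ sin φ sin δ + cos φ cos δ sin H₀ = 3.1416×-0.59902×-0.83657 + 0.80073×0.54786×0.00000 = 1.574325 + 0.000000 = 1.574325.
Q̄ = (S₀/π) × [bracket] = (1895/π) × 1.574325 = 949.63 W/m².
Daily total = Q̄ × 43.60 h × 3600 s/h = 949.63 × 43.60 × 3600 / 10⁶ = 149.1 MJ/m².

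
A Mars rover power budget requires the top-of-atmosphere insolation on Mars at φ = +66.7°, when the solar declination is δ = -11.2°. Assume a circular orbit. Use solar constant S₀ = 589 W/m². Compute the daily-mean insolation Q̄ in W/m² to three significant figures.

Q̄ ≈ 28.0 W/m²

cos H₀ = −tan(+66.7°) tan(-11.200°) = 0.4598, H₀ = 1.0931 rad.
Bracket: H₀ sin φ sin δ + cos φ cos δ sin H₀ = 1.0931×0.91845×-0.19423 + 0.39555×0.98096×0.88804 = -0.194999 + 0.344576 = 0.149577.
Q̄ = (S₀/π) × [bracket] = (589/π) × 0.149577 = 28.04 W/m².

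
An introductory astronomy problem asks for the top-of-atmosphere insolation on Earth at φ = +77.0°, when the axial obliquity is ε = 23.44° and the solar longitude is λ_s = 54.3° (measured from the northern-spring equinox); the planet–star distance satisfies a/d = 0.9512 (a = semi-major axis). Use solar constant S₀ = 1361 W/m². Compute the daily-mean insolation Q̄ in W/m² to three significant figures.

Q̄ ≈ 388 W/m²

Solar declination: sin δ = sin ε · sin λ_s = sin 23.44° × sin 54.3° = 0.32304, so δ = +18.847°.
cos H₀ = −tan(+77.0°) tan(+18.847°) = -1.4785 ≤ −1 ⇒ polar day, H₀ = π.
Bracket: H₀ sin φ sin δ + cos φ cos δ sin H₀ = 3.1416×0.97437×0.32304 + 0.22495×0.94639×0.00000 = 0.988852 + 0.000000 = 0.988852.
Inverse-square distance factor (a/d)² = 0.9512² = 0.904781.
Q̄ = (S₀/π) × 0.904781 × [bracket] = (1361/π) × 0.904781 × 0.988852 = 387.6 W/m².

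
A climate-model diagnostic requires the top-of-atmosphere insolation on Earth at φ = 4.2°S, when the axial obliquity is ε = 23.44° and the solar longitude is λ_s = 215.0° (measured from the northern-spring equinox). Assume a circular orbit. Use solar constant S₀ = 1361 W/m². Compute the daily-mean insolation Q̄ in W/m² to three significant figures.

Solar declination: sin δ = sin ε · sin λ_s = sin 23.44° × sin 215.0° = -0.22816, so δ = -13.189°.
cos H₀ = −tan(-4.2°) tan(-13.189°) = -0.0172, H₀ = 1.5880 rad.
Bracket: H₀ sin φ sin δ + cos φ cos δ sin H₀ = 1.5880×-0.07324×-0.22816 + 0.99731×0.97362×0.99985 = 0.026536 + 0.970855 = 0.997391.
Q̄ = (S₀/π) × [bracket] = (1361/π) × 0.997391 = 432.1 W/m².

Q̄ ≈ 432 W/m²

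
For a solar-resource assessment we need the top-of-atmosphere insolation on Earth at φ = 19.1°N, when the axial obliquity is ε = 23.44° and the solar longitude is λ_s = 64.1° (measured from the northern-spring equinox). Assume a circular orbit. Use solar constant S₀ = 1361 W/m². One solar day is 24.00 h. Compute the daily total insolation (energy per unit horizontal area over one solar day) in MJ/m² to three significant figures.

40.2 MJ/m²

Solar declination: sin δ = sin ε · sin λ_s = sin 23.44° × sin 64.1° = 0.35783, so δ = +20.967°.
cos H₀ = −tan(+19.1°) tan(+20.967°) = -0.1327, H₀ = 1.7039 rad.
Bracket: H₀ sin φ sin δ + cos φ cos δ sin H₀ = 1.7039×0.32722×0.35783 + 0.94495×0.93379×0.99116 = 0.199508 + 0.874585 = 1.074093.
Q̄ = (S₀/π) × [bracket] = (1361/π) × 1.074093 = 465.32 W/m².
Daily total = Q̄ × 24.00 h × 3600 s/h = 465.32 × 24.00 × 3600 / 10⁶ = 40.20 MJ/m².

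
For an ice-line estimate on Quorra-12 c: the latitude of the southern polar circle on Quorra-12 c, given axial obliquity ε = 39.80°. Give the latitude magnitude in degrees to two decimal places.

50.20°

The polar circle is the lowest latitude that experiences at least one full rotation of continuous darkness at the northern-summer solstice; it lies at |ϕ| = 90° − ε = 90° − 39.80° = 50.20°.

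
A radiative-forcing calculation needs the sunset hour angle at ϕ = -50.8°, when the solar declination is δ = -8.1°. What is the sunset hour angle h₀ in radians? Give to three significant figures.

cos h₀ = −tan ϕ · tan δ = −tan(-50.8°) × tan(-8.100°) = -0.1745, so h₀ = 1.7462 rad = 100.05°.

h₀ = 1.75 rad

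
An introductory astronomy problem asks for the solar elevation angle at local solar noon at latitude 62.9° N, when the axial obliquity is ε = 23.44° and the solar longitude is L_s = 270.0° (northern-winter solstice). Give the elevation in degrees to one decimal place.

3.7°

Solar declination: sin δ = sin ε · sin L_s = sin 23.44° × sin 270.0° = -0.39779, so δ = -23.440°.
At local noon the hour angle is zero, so the zenith angle equals |ϕ − δ| = |+62.9° − (-23.440°)| = 86.340°.
Elevation = 90° − 86.340° = 3.7°.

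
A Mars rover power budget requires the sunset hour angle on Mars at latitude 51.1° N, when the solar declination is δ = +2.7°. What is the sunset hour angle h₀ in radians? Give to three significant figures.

cos h₀ = −tan ϕ · tan δ = −tan(+51.1°) × tan(+2.700°) = -0.0584, so h₀ = 1.6293 rad = 93.35°.

h₀ = 1.63 rad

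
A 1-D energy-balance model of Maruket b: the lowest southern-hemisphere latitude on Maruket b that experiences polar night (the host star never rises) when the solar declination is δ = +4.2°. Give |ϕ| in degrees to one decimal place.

Polar night requires cos h₀ = −tan ϕ tan δ ≥ 1, i.e. tan ϕ tan δ ≤ −1.
The boundary is |tan ϕ| · |tan δ| = 1, so |ϕ| = 90° − |δ| = 90° − 4.2° = 85.8° in the southern hemisphere.

|ϕ| = 85.8°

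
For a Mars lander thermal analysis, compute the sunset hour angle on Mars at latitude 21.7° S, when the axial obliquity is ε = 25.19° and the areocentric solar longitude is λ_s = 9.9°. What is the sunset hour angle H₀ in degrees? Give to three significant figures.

H₀ = 88.3°

sin δ = sin 25.19° × sin 9.9° = 0.07318, so δ = +4.196°.
cos H₀ = −tan φ · tan δ = −tan(-21.7°) × tan(+4.196°) = 0.0292, so H₀ = 1.5416 rad = 88.33°.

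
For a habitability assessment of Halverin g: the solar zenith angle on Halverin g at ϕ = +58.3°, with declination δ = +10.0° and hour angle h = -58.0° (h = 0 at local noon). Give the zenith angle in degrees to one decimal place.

θ_z = 65.0°

cos θ_z = sin ϕ sin δ + cos ϕ cos δ cos h = 0.147742 + 0.274227 = 0.421969.
θ_z = arccos(0.421969) = 65.0°.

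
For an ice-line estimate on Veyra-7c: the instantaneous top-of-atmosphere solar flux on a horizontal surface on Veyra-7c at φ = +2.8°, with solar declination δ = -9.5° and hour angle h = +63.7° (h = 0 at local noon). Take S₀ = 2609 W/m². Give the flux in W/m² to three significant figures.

cos θ_z = sin φ sin δ + cos φ cos δ cos h = -0.008063 + 0.436473 = 0.428410.
Flux = S₀ · cos θ_z = 2609 × 0.428410 = 1118 W/m².

1.12e+03 W/m²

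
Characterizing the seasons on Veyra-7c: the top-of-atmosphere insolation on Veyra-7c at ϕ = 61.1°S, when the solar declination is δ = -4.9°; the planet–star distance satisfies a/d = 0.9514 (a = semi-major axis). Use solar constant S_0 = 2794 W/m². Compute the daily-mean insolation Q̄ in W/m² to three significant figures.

Q̄ ≈ 487 W/m²

cos h₀ = −tan(-61.1°) tan(-4.900°) = -0.1553, h₀ = 1.7267 rad.
Bracket: h₀ sin ϕ sin δ + cos ϕ cos δ sin h₀ = 1.7267×-0.87546×-0.08542 + 0.48328×0.99635×0.98787 = 0.129126 + 0.475675 = 0.604801.
Inverse-square distance factor (a/d)² = 0.9514² = 0.905162.
Q̄ = (S_0/π) × 0.905162 × [bracket] = (2794/π) × 0.905162 × 0.604801 = 486.9 W/m².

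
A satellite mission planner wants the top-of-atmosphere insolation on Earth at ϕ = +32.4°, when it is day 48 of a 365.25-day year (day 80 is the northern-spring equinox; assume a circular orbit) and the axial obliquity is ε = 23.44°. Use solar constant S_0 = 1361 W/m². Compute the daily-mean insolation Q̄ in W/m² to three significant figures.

Solar longitude: L_s = 360° × (48 − 80)/365.25 = -31.540°, i.e. -31.540° + 360° = 328.460°.
sin δ = sin 23.44° × sin 328.460° = -0.20808, so δ = -12.010°.
cos h₀ = −tan(+32.4°) tan(-12.010°) = 0.1350, h₀ = 1.4354 rad.
Bracket: h₀ sin ϕ sin δ + cos ϕ cos δ sin h₀ = 1.4354×0.53583×-0.20808 + 0.84433×0.97811×0.99084 = -0.160041 + 0.818283 = 0.658242.
Q̄ = (S_0/π) × [bracket] = (1361/π) × 0.658242 = 285.2 W/m².

Q̄ ≈ 285 W/m²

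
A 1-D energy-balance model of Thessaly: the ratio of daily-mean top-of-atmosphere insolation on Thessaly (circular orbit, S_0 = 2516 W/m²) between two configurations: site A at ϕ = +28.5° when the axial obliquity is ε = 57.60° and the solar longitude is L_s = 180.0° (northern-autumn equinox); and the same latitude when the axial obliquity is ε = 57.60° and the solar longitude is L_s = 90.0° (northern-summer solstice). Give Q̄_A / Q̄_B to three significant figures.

— Configuration A (ϕ=+28.5°):
Solar declination: sin δ = sin ε · sin L_s = sin 57.60° × sin 180.0° = 0.00000, so δ = +0.000°.
cos h₀ = −tan(+28.5°) tan(+0.000°) = -0.0000, h₀ = 1.5708 rad.
Bracket: h₀ sin ϕ sin δ + cos ϕ cos δ sin h₀ = 1.5708×0.47716×0.00000 + 0.87882×1.00000×1.00000 = 0.000000 + 0.878820 = 0.878820.
Q̄ = (S_0/π) × [bracket] = (2516/π) × 0.878820 = 703.82 W/m².
— Configuration B (ϕ=+28.5°):
Solar declination: sin δ = sin ε · sin L_s = sin 57.60° × sin 90.0° = 0.84433, so δ = +57.600°.
cos h₀ = −tan(+28.5°) tan(+57.600°) = -0.8556, h₀ = 2.5974 rad.
Bracket: h₀ sin ϕ sin δ + cos ϕ cos δ sin h₀ = 2.5974×0.47716×0.84433 + 0.87882×0.53583×0.51770 = 1.046442 + 0.243784 = 1.290226.
Q̄ = (S_0/π) × [bracket] = (2516/π) × 1.290226 = 1033.3 W/m².
Ratio Q̄_A / Q̄_B = 703.82 / 1033.3 = 0.6811.

Q̄_A / Q̄_B ≈ 0.681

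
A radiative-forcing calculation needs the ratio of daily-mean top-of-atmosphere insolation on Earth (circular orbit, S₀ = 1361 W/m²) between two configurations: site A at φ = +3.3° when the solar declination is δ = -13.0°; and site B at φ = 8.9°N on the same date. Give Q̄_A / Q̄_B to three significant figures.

Q̄_A / Q̄_B ≈ 1.05

— Configuration A (φ=+3.3°):
cos H₀ = −tan(+3.3°) tan(-13.000°) = 0.0133, H₀ = 1.5575 rad.
Bracket: H₀ sin φ sin δ + cos φ cos δ sin H₀ = 1.5575×0.05756×-0.22495 + 0.99834×0.97437×0.99991 = -0.020167 + 0.972665 = 0.952498.
Q̄ = (S₀/π) × [bracket] = (1361/π) × 0.952498 = 412.64 W/m².
— Configuration B (φ=+8.9°):
cos H₀ = −tan(+8.9°) tan(-13.000°) = 0.0362, H₀ = 1.5346 rad.
Bracket: H₀ sin φ sin δ + cos φ cos δ sin H₀ = 1.5346×0.15471×-0.22495 + 0.98796×0.97437×0.99935 = -0.053407 + 0.962013 = 0.908606.
Q̄ = (S₀/π) × [bracket] = (1361/π) × 0.908606 = 393.63 W/m².
Ratio Q̄_A / Q̄_B = 412.64 / 393.63 = 1.048.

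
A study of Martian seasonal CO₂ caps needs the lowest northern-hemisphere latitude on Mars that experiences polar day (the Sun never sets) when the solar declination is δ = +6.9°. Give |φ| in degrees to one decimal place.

|φ| = 83.1°

Polar day requires cos H₀ = −tan φ tan δ ≤ −1, i.e. tan φ tan δ ≥ 1.
The boundary is |tan φ| · |tan δ| = 1, so |φ| = 90° − |δ| = 90° − 6.9° = 83.1° in the northern hemisphere.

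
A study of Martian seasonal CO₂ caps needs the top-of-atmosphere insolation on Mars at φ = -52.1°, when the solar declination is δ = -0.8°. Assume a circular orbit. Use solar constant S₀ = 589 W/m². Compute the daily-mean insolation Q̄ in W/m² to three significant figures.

cos H₀ = −tan(-52.1°) tan(-0.800°) = -0.0179, H₀ = 1.5887 rad.
Bracket: H₀ sin φ sin δ + cos φ cos δ sin H₀ = 1.5887×-0.78908×-0.01396 + 0.61429×0.99990×0.99984 = 0.017500 + 0.614130 = 0.631630.
Q̄ = (S₀/π) × [bracket] = (589/π) × 0.631630 = 118.4 W/m².

Q̄ ≈ 118 W/m²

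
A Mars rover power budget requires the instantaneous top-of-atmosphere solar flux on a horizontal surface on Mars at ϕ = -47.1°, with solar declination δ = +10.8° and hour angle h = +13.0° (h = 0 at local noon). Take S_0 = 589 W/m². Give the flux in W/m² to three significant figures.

cos θ_z = sin ϕ sin δ + cos ϕ cos δ cos h = -0.137265 + 0.651526 = 0.514261.
Flux = S_0 · cos θ_z = 589 × 0.514261 = 302.9 W/m².

303 W/m²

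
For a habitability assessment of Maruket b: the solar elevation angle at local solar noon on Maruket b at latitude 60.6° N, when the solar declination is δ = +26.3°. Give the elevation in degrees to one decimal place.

55.7°

At local noon the hour angle is zero, so the zenith angle equals |ϕ − δ| = |+60.6° − (+26.300°)| = 34.300°.
Elevation = 90° − 34.300° = 55.7°.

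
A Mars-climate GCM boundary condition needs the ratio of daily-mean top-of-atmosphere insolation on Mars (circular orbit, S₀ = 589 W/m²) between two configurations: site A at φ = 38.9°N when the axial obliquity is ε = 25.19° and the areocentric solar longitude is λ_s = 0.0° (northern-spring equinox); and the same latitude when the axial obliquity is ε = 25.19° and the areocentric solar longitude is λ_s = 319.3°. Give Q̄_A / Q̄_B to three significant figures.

Q̄_A / Q̄_B ≈ 1.57

— Configuration A (φ=+38.9°):
sin δ = sin 25.19° × sin 0.0° = 0.00000, so δ = +0.000°.
cos H₀ = −tan(+38.9°) tan(+0.000°) = -0.0000, H₀ = 1.5708 rad.
Bracket: H₀ sin φ sin δ + cos φ cos δ sin H₀ = 1.5708×0.62796×0.00000 + 0.77824×1.00000×1.00000 = 0.000000 + 0.778240 = 0.778240.
Q̄ = (S₀/π) × [bracket] = (589/π) × 0.778240 = 145.91 W/m².
— Configuration B (φ=+38.9°):
sin δ = sin 25.19° × sin 319.3° = -0.27755, so δ = -16.114°.
cos H₀ = −tan(+38.9°) tan(-16.114°) = 0.2331, H₀ = 1.3355 rad.
Bracket: H₀ sin φ sin δ + cos φ cos δ sin H₀ = 1.3355×0.62796×-0.27755 + 0.77824×0.96071×0.97245 = -0.232765 + 0.727065 = 0.494300.
Q̄ = (S₀/π) × [bracket] = (589/π) × 0.494300 = 92.674 W/m².
Ratio Q̄_A / Q̄_B = 145.91 / 92.674 = 1.574.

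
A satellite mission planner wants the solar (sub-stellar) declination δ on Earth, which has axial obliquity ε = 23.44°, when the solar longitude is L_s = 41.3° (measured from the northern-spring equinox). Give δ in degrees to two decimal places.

sin δ = sin ε · sin L_s = sin 23.44° × sin 41.3° = 0.262541.
δ = arcsin(0.262541) = +15.22°.

δ = +15.22°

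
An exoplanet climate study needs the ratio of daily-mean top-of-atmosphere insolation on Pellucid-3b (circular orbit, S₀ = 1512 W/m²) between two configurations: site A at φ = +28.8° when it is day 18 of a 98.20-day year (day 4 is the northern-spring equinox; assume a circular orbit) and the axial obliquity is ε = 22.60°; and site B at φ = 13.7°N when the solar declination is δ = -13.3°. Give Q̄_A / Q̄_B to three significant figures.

— Configuration A (φ=+28.8°):
Solar longitude: λ_s = 360° × (18 − 4)/98.20 = 51.324°.
sin δ = sin 22.60° × sin 51.324° = 0.30002, so δ = +17.459°.
cos H₀ = −tan(+28.8°) tan(+17.459°) = -0.1729, H₀ = 1.7446 rad.
Bracket: H₀ sin φ sin δ + cos φ cos δ sin H₀ = 1.7446×0.48175×0.30002 + 0.87631×0.95393×0.98494 = 0.252155 + 0.823349 = 1.075504.
Q̄ = (S₀/π) × [bracket] = (1512/π) × 1.075504 = 517.62 W/m².
— Configuration B (φ=+13.7°):
cos H₀ = −tan(+13.7°) tan(-13.300°) = 0.0576, H₀ = 1.5131 rad.
Bracket: H₀ sin φ sin δ + cos φ cos δ sin H₀ = 1.5131×0.23684×-0.23005 + 0.97155×0.97318×0.99834 = -0.082441 + 0.943924 = 0.861483.
Q̄ = (S₀/π) × [bracket] = (1512/π) × 0.861483 = 414.62 W/m².
Ratio Q̄_A / Q̄_B = 517.62 / 414.62 = 1.248.

Q̄_A / Q̄_B ≈ 1.25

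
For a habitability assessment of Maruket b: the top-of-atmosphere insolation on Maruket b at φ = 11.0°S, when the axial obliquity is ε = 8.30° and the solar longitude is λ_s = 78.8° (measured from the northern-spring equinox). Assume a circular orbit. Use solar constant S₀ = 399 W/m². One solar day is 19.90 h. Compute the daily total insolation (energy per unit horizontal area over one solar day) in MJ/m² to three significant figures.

Solar declination: sin δ = sin ε · sin λ_s = sin 8.30° × sin 78.8° = 0.14161, so δ = +8.141°.
cos H₀ = −tan(-11.0°) tan(+8.141°) = 0.0278, H₀ = 1.5430 rad.
Bracket: H₀ sin φ sin δ + cos φ cos δ sin H₀ = 1.5430×-0.19081×0.14161 + 0.98163×0.98992×0.99961 = -0.041693 + 0.971356 = 0.929663.
Q̄ = (S₀/π) × [bracket] = (399/π) × 0.929663 = 118.07 W/m².
Daily total = Q̄ × 19.90 h × 3600 s/h = 118.07 × 19.90 × 3600 / 10⁶ = 8.459 MJ/m².

8.46 MJ/m²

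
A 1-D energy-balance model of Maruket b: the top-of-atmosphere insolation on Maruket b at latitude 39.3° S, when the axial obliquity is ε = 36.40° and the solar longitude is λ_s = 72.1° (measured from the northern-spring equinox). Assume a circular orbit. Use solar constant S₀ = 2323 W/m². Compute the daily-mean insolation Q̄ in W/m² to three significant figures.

Solar declination: sin δ = sin ε · sin λ_s = sin 36.40° × sin 72.1° = 0.56469, so δ = +34.381°.
cos H₀ = −tan(-39.3°) tan(+34.381°) = 0.5600, H₀ = 0.9764 rad.
Bracket: H₀ sin φ sin δ + cos φ cos δ sin H₀ = 0.9764×-0.63338×0.56469 + 0.77384×0.82530×0.82847 = -0.349222 + 0.529102 = 0.179880.
Q̄ = (S₀/π) × [bracket] = (2323/π) × 0.179880 = 133.0 W/m².

Q̄ ≈ 133 W/m²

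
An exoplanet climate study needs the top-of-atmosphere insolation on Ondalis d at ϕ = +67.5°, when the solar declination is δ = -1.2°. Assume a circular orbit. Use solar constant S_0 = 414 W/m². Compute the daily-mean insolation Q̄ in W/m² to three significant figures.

cos h₀ = −tan(+67.5°) tan(-1.200°) = 0.0506, h₀ = 1.5202 rad.
Bracket: h₀ sin ϕ sin δ + cos ϕ cos δ sin h₀ = 1.5202×0.92388×-0.02094 + 0.38268×0.99978×0.99872 = -0.029410 + 0.382106 = 0.352696.
Q̄ = (S_0/π) × [bracket] = (414/π) × 0.352696 = 46.48 W/m².

Q̄ ≈ 46.5 W/m²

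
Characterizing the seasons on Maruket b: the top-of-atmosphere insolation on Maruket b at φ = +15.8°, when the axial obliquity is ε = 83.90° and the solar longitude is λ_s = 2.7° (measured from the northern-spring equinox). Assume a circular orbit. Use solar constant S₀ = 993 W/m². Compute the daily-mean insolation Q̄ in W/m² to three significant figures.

Solar declination: sin δ = sin ε · sin λ_s = sin 83.90° × sin 2.7° = 0.04684, so δ = +2.685°.
cos H₀ = −tan(+15.8°) tan(+2.685°) = -0.0133, H₀ = 1.5841 rad.
Bracket: H₀ sin φ sin δ + cos φ cos δ sin H₀ = 1.5841×0.27228×0.04684 + 0.96222×0.99890×0.99991 = 0.020203 + 0.961075 = 0.981278.
Q̄ = (S₀/π) × [bracket] = (993/π) × 0.981278 = 310.2 W/m².

Q̄ ≈ 310 W/m²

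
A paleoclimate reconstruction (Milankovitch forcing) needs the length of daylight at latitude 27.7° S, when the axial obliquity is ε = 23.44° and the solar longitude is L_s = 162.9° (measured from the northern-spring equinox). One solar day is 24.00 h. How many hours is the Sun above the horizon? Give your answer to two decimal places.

Solar declination: sin δ = sin ε · sin L_s = sin 23.44° × sin 162.9° = 0.11697, so δ = +6.717°.
cos h₀ = −tan ϕ · tan δ = −tan(-27.7°) × tan(+6.717°) = 0.0618, so h₀ = 1.5089 rad = 86.45°.
Daylight = 2h₀/(2π) × 24.00 h = (1.5089/π) × 24.00 = 11.53 h.

11.53 h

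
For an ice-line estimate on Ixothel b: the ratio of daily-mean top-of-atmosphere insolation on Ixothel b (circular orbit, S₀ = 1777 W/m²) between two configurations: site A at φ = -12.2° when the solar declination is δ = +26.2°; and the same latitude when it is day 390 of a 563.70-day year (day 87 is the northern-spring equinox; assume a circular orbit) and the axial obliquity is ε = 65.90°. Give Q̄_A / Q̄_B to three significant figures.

Q̄_A / Q̄_B ≈ 0.716

— Configuration A (φ=-12.2°):
cos H₀ = −tan(-12.2°) tan(+26.200°) = 0.1064, H₀ = 1.4642 rad.
Bracket: H₀ sin φ sin δ + cos φ cos δ sin H₀ = 1.4642×-0.21132×0.44151 + 0.97742×0.89726×0.99432 = -0.136610 + 0.872019 = 0.735409.
Q̄ = (S₀/π) × [bracket] = (1777/π) × 0.735409 = 415.97 W/m².
— Configuration B (φ=-12.2°):
Solar longitude: λ_s = 360° × (390 − 87)/563.70 = 193.507°.
sin δ = sin 65.90° × sin 193.507° = -0.21321, so δ = -12.310°.
cos H₀ = −tan(-12.2°) tan(-12.310°) = -0.0472, H₀ = 1.6180 rad.
Bracket: H₀ sin φ sin δ + cos φ cos δ sin H₀ = 1.6180×-0.21132×-0.21321 + 0.97742×0.97701×0.99889 = 0.072900 + 0.953889 = 1.026789.
Q̄ = (S₀/π) × [bracket] = (1777/π) × 1.026789 = 580.79 W/m².
Ratio Q̄_A / Q̄_B = 415.97 / 580.79 = 0.7162.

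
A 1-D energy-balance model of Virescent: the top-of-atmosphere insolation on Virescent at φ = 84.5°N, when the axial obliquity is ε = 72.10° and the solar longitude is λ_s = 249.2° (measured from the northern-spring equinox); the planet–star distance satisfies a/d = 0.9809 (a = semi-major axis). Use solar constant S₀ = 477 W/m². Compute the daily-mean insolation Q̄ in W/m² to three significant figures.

Q̄ ≈ 0.00 W/m²

Solar declination: sin δ = sin ε · sin λ_s = sin 72.10° × sin 249.2° = -0.88957, so δ = -62.820°.
cos H₀ = −tan(+84.5°) tan(-62.820°) = 20.2251 ≥ 1 ⇒ polar night, H₀ = 0 and Q̄ = 0.
Inverse-square distance factor (a/d)² = 0.9809² = 0.962165.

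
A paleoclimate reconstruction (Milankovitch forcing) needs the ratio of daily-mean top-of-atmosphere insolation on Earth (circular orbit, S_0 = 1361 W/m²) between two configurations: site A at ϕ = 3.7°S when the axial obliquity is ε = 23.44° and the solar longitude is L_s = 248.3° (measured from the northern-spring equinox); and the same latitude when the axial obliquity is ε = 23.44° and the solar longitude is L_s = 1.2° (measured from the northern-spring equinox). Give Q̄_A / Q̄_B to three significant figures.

— Configuration A (ϕ=-3.7°):
Solar declination: sin δ = sin ε · sin L_s = sin 23.44° × sin 248.3° = -0.36960, so δ = -21.691°.
cos h₀ = −tan(-3.7°) tan(-21.691°) = -0.0257, h₀ = 1.5965 rad.
Bracket: h₀ sin ϕ sin δ + cos ϕ cos δ sin h₀ = 1.5965×-0.06453×-0.36960 + 0.99792×0.92919×0.99967 = 0.038077 + 0.926951 = 0.965028.
Q̄ = (S_0/π) × [bracket] = (1361/π) × 0.965028 = 418.07 W/m².
— Configuration B (ϕ=-3.7°):
Solar declination: sin δ = sin ε · sin L_s = sin 23.44° × sin 1.2° = 0.00833, so δ = +0.477°.
cos h₀ = −tan(-3.7°) tan(+0.477°) = 0.0005, h₀ = 1.5703 rad.
Bracket: h₀ sin ϕ sin δ + cos ϕ cos δ sin h₀ = 1.5703×-0.06453×0.00833 + 0.99792×0.99997×1.00000 = -0.000844 + 0.997890 = 0.997046.
Q̄ = (S_0/π) × [bracket] = (1361/π) × 0.997046 = 431.94 W/m².
Ratio Q̄_A / Q̄_B = 418.07 / 431.94 = 0.9679.

Q̄_A / Q̄_B ≈ 0.968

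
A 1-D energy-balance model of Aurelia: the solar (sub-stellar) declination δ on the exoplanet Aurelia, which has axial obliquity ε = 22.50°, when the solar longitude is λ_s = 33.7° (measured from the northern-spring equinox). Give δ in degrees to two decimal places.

sin δ = sin ε · sin λ_s = sin 22.50° × sin 33.7° = 0.212330.
δ = arcsin(0.212330) = +12.26°.

δ = +12.26°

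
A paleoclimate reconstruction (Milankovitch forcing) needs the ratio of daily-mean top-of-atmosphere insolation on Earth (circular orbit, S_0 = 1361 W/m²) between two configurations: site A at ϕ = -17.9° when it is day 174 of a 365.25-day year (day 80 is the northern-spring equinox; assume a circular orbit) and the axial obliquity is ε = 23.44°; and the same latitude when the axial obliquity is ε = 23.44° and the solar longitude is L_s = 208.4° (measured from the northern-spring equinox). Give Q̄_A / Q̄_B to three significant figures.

Q̄_A / Q̄_B ≈ 0.671

— Configuration A (ϕ=-17.9°):
Solar longitude: L_s = 360° × (174 − 80)/365.25 = 92.649°.
sin δ = sin 23.44° × sin 92.649° = 0.39736, so δ = +23.413°.
cos h₀ = −tan(-17.9°) tan(+23.413°) = 0.1399, h₀ = 1.4305 rad.
Bracket: h₀ sin ϕ sin δ + cos ϕ cos δ sin h₀ = 1.4305×-0.30736×0.39736 + 0.95159×0.91766×0.99017 = -0.174711 + 0.864652 = 0.689941.
Q̄ = (S_0/π) × [bracket] = (1361/π) × 0.689941 = 298.90 W/m².
— Configuration B (ϕ=-17.9°):
Solar declination: sin δ = sin ε · sin L_s = sin 23.44° × sin 208.4° = -0.18920, so δ = -10.906°.
cos h₀ = −tan(-17.9°) tan(-10.906°) = -0.0622, h₀ = 1.6331 rad.
Bracket: h₀ sin ϕ sin δ + cos ϕ cos δ sin h₀ = 1.6331×-0.30736×-0.18920 + 0.95159×0.98194×0.99806 = 0.094969 + 0.932592 = 1.027561.
Q̄ = (S_0/π) × [bracket] = (1361/π) × 1.027561 = 445.16 W/m².
Ratio Q̄_A / Q̄_B = 298.90 / 445.16 = 0.6714.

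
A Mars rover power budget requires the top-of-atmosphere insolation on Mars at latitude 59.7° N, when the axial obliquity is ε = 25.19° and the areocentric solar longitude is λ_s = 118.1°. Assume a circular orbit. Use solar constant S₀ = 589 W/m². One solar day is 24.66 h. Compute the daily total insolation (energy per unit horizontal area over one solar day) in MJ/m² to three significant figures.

18.2 MJ/m²

sin δ = sin 25.19° × sin 118.1° = 0.37545, so δ = +22.052°.
cos H₀ = −tan(+59.7°) tan(+22.052°) = -0.6932, H₀ = 2.3367 rad.
Bracket: H₀ sin φ sin δ + cos φ cos δ sin H₀ = 2.3367×0.86340×0.37545 + 0.50453×0.92684×0.72072 = 0.757473 + 0.337022 = 1.094495.
Q̄ = (S₀/π) × [bracket] = (589/π) × 1.094495 = 205.20 W/m².
Daily total = Q̄ × 24.66 h × 3600 s/h = 205.20 × 24.66 × 3600 / 10⁶ = 18.22 MJ/m².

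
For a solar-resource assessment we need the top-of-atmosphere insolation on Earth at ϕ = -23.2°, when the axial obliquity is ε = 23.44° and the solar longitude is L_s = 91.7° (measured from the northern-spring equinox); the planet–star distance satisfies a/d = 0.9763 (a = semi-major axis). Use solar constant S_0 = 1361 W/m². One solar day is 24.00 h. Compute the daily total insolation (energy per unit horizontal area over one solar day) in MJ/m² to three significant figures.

Solar declination: sin δ = sin ε · sin L_s = sin 23.44° × sin 91.7° = 0.39761, so δ = +23.429°.
cos h₀ = −tan(-23.2°) tan(+23.429°) = 0.1857, h₀ = 1.3840 rad.
Bracket: h₀ sin ϕ sin δ + cos ϕ cos δ sin h₀ = 1.3840×-0.39394×0.39761 + 0.91914×0.91755×0.98260 = -0.216782 + 0.828682 = 0.611900.
Inverse-square distance factor (a/d)² = 0.9763² = 0.953162.
Q̄ = (S_0/π) × 0.953162 × [bracket] = (1361/π) × 0.953162 × 0.611900 = 252.67 W/m².
Daily total = Q̄ × 24.00 h × 3600 s/h = 252.67 × 24.00 × 3600 / 10⁶ = 21.83 MJ/m².

21.8 MJ/m²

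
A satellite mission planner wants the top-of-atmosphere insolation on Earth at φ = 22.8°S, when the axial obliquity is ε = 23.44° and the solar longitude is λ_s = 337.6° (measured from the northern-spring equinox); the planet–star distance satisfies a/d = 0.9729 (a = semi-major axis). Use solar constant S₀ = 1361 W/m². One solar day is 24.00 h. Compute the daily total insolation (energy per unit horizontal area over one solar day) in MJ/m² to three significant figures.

Solar declination: sin δ = sin ε · sin λ_s = sin 23.44° × sin 337.6° = -0.15159, so δ = -8.719°.
cos H₀ = −tan(-22.8°) tan(-8.719°) = -0.0645, H₀ = 1.6353 rad.
Bracket: H₀ sin φ sin δ + cos φ cos δ sin H₀ = 1.6353×-0.38752×-0.15159 + 0.92186×0.98844×0.99792 = 0.096064 + 0.909308 = 1.005372.
Inverse-square distance factor (a/d)² = 0.9729² = 0.946534.
Q̄ = (S₀/π) × 0.946534 × [bracket] = (1361/π) × 0.946534 × 1.005372 = 412.26 W/m².
Daily total = Q̄ × 24.00 h × 3600 s/h = 412.26 × 24.00 × 3600 / 10⁶ = 35.62 MJ/m².

35.6 MJ/m²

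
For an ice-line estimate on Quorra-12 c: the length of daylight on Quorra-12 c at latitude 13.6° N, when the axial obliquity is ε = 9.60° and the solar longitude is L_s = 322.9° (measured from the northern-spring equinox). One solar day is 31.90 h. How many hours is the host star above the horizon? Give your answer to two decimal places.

Solar declination: sin δ = sin ε · sin L_s = sin 9.60° × sin 322.9° = -0.10060, so δ = -5.774°.
cos h₀ = −tan ϕ · tan δ = −tan(+13.6°) × tan(-5.774°) = 0.0245, so h₀ = 1.5463 rad = 88.60°.
Daylight = 2h₀/(2π) × 31.90 h = (1.5463/π) × 31.90 = 15.70 h.

15.70 h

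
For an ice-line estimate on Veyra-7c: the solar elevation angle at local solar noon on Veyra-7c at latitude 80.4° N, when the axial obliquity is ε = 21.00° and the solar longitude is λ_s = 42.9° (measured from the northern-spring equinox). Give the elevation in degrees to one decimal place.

Solar declination: sin δ = sin ε · sin λ_s = sin 21.00° × sin 42.9° = 0.24395, so δ = +14.120°.
At local noon the hour angle is zero, so the zenith angle equals |φ − δ| = |+80.4° − (+14.120°)| = 66.280°.
Elevation = 90° − 66.280° = 23.7°.

23.7°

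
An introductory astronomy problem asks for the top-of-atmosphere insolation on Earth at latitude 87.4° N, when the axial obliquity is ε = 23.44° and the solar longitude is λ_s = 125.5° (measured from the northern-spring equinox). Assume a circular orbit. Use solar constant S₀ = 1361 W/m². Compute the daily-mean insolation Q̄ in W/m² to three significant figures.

Q̄ ≈ 440 W/m²

Solar declination: sin δ = sin ε · sin λ_s = sin 23.44° × sin 125.5° = 0.32385, so δ = +18.896°.
cos H₀ = −tan(+87.4°) tan(+18.896°) = -7.5379 ≤ −1 ⇒ polar day, H₀ = π.
Bracket: H₀ sin φ sin δ + cos φ cos δ sin H₀ = 3.1416×0.99897×0.32385 + 0.04536×0.94611×0.00000 = 1.016359 + 0.000000 = 1.016359.
Q̄ = (S₀/π) × [bracket] = (1361/π) × 1.016359 = 440.3 W/m².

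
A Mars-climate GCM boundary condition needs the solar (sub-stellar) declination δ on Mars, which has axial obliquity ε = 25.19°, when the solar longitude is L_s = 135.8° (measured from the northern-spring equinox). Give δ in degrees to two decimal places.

δ = +17.26°

sin δ = sin ε · sin L_s = sin 25.19° × sin 135.8° = 0.296728.
δ = arcsin(0.296728) = +17.26°.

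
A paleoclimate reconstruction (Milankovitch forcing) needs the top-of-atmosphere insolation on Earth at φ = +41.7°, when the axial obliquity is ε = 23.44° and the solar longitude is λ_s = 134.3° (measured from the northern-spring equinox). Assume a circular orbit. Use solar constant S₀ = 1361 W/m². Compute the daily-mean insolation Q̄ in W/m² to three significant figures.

Solar declination: sin δ = sin ε · sin λ_s = sin 23.44° × sin 134.3° = 0.28469, so δ = +16.541°.
cos H₀ = −tan(+41.7°) tan(+16.541°) = -0.2646, H₀ = 1.8386 rad.
Bracket: H₀ sin φ sin δ + cos φ cos δ sin H₀ = 1.8386×0.66523×0.28469 + 0.74664×0.95862×0.96436 = 0.348202 + 0.690235 = 1.038437.
Q̄ = (S₀/π) × [bracket] = (1361/π) × 1.038437 = 449.9 W/m².

Q̄ ≈ 450 W/m²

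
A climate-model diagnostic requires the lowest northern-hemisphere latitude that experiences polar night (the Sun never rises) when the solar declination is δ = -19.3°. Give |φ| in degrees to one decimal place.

|φ| = 70.7°

Polar night requires cos H₀ = −tan φ tan δ ≥ 1, i.e. tan φ tan δ ≤ −1.
The boundary is |tan φ| · |tan δ| = 1, so |φ| = 90° − |δ| = 90° − 19.3° = 70.7° in the northern hemisphere.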